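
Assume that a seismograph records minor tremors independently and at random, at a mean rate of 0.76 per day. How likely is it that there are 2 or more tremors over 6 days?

0.9418

Over the interval, μ = 0.76 × 6 = 4.56 (6 days).
P(N ≥ 2) = 1 − P(N ≤ 1) = 1 − Σ_{j=0}^{1} e^(−μ) μ^j/j! ≈ 0.9418.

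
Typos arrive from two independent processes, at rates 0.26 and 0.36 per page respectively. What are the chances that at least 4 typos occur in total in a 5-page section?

0.3752

Independent Poisson processes superpose: combined rate λ = 0.26 + 0.36 = 0.62 per page.
Over the interval, μ = 0.62 × 5 = 3.1 (a 5-page section = 5 pages).
P(N ≥ 4) = 1 − P(N ≤ 3) ≈ 0.3752.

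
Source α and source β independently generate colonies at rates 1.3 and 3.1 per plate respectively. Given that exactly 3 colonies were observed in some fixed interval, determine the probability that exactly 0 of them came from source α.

Given the total, each event is independently from source α with probability p = λ_α/(λ_α+λ_β) = 1.3/4.4 ≈ 0.2955.
So K ~ Binomial(3, 1.3/4.4): P(K = 0) = C(3,0) · (1.3/4.4)^0 · (3.1/4.4)^3 ≈ 0.3497.

0.3497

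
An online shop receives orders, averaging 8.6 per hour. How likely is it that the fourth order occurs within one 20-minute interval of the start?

Over the interval, μ = 8.6 × 1/3 ≈ 2.86667 (a 20-minute interval = 1/3 hours).
The fourth arrival falls in the interval iff at least 4 events occur there: P(S_4 ≤ t) = P(N ≥ 4) = 1 − P(N ≤ 3) ≈ 0.3229.

0.3229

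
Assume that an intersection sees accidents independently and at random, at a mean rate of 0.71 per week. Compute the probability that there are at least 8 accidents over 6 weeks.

Over the interval, μ = 0.71 × 6 = 4.26 (6 weeks).
P(N ≥ 8) = 1 − P(N ≤ 7) = 1 − Σ_{j=0}^{7} e^(−μ) μ^j/j! ≈ 0.0681.

0.0681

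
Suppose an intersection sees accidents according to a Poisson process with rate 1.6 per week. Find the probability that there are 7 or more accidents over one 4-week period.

0.4577

Over the interval, μ = 1.6 × 4 = 6.4 (a 4-week period = 4 weeks).
P(N ≥ 7) = 1 − P(N ≤ 6) = 1 − Σ_{j=0}^{6} e^(−μ) μ^j/j! ≈ 0.4577.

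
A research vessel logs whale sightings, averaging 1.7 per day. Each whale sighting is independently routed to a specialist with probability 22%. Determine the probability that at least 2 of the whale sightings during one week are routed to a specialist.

Thinning: the whale sightings that are routed to a specialist themselves form a Poisson process with rate 0.22 × 1.7 = 0.374 per day.
Over the interval, μ = 0.374 × 7 = 2.618 (a week = 7 days).
P(N ≥ 2) = 1 − P(N ≤ 1) ≈ 0.7361.

0.7361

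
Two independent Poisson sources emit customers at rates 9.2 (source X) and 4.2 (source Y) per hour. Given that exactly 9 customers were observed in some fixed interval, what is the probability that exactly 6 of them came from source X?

0.2709

Given the total, each event is independently from source X with probability p = λ_X/(λ_X+λ_Y) = 9.2/13.4 ≈ 0.6866.
So K ~ Binomial(9, 9.2/13.4): P(K = 6) = C(9,6) · (9.2/13.4)^6 · (4.2/13.4)^3 ≈ 0.2709.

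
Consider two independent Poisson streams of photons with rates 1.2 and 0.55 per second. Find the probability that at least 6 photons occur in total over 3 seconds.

Independent Poisson processes superpose: combined rate λ = 1.2 + 0.55 = 1.75 per second.
Over the interval, μ = 1.75 × 3 = 5.25 (3 seconds).
P(N ≥ 6) = 1 − P(N ≤ 5) ≈ 0.4278.

0.4278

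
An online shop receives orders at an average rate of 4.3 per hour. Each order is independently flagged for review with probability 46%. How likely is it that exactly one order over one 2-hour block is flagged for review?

Thinning: the orders that are flagged for review themselves form a Poisson process with rate 0.46 × 4.3 = 1.978 per hour.
Over the interval, μ = 1.978 × 2 = 3.956 (a 2-hour block = 2 hours).
P(N = 1) = e^(−3.956) · 3.956^1/1! ≈ 0.0757.

0.0757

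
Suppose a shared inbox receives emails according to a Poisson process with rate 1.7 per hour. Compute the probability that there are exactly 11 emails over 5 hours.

0.0853

Over the interval, μ = 1.7 × 5 = 8.5 (5 hours).
P(N = 11) = e^(−μ) μ^11/11! = e^(−8.5) · 8.5^11/39916800 ≈ 0.0853.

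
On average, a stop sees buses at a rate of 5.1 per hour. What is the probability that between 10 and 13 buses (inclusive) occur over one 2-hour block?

Over the interval, μ = 5.1 × 2 = 10.2 (a 2-hour block = 2 hours).
P(10 ≤ N ≤ 13) = Σ_{j=10}^{13} e^(−10.2) · 10.2^j/j! ≈ 0.4163.

0.4163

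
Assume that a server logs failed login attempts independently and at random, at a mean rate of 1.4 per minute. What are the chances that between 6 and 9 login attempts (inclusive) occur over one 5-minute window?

0.5298

Over the interval, μ = 1.4 × 5 = 7 (a 5-minute window = 5 minutes).
P(6 ≤ N ≤ 9) = Σ_{j=6}^{9} e^(−7) · 7^j/j! ≈ 0.5298.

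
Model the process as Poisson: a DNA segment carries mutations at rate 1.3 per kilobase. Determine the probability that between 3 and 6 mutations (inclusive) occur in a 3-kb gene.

0.6464

Over the interval, μ = 1.3 × 3 = 3.9 (a 3-kb gene = 3 kilobases).
P(3 ≤ N ≤ 6) = Σ_{j=3}^{6} e^(−3.9) · 3.9^j/j! ≈ 0.6464.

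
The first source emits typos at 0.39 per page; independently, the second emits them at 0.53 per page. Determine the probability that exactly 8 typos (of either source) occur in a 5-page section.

Independent Poisson processes superpose: combined rate λ = 0.39 + 0.53 = 0.92 per page.
Over the interval, μ = 0.92 × 5 = 4.6 (a 5-page section = 5 pages).
P(N = 8) = e^(−4.6) · 4.6^8/8! ≈ 0.0500.

0.0500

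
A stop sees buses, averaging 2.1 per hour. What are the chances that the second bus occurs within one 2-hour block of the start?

0.9220

Over the interval, μ = 2.1 × 2 = 4.2 (a 2-hour block = 2 hours).
The second arrival falls in the interval iff at least 2 events occur there: P(S_2 ≤ t) = P(N ≥ 2) = 1 − P(N ≤ 1) ≈ 0.9220.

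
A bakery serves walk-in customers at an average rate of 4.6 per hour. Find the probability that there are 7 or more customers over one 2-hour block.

Over the interval, μ = 4.6 × 2 = 9.2 (a 2-hour block = 2 hours).
P(N ≥ 7) = 1 − P(N ≤ 6) = 1 − Σ_{j=0}^{6} e^(−μ) μ^j/j! ≈ 0.8108.

0.8108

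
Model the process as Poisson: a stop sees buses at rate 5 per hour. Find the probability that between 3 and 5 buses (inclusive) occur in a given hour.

0.4913

With mean μ = 5 per hour,
P(3 ≤ N ≤ 5) = Σ_{j=3}^{5} e^(−5) · 5^j/j! ≈ 0.4913.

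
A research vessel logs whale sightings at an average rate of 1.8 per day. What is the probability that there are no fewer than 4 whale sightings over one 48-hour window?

Over the interval, μ = 1.8 × 2 = 3.6 (a 48-hour window = 2 days).
P(N ≥ 4) = 1 − P(N ≤ 3) = 1 − Σ_{j=0}^{3} e^(−μ) μ^j/j! ≈ 0.4848.

0.4848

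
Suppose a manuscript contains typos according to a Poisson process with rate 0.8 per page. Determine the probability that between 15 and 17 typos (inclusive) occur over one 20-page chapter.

0.2918

Over the interval, μ = 0.8 × 20 = 16 (a 20-page chapter = 20 pages).
P(15 ≤ N ≤ 17) = Σ_{j=15}^{17} e^(−16) · 16^j/j! ≈ 0.2918.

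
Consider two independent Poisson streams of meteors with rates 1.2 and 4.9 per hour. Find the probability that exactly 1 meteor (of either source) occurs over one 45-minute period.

0.0472

Independent Poisson processes superpose: combined rate λ = 1.2 + 4.9 = 6.1 per hour.
Over the interval, μ = 6.1 × 0.75 = 4.575 (a 45-minute period = 0.75 hours).
P(N = 1) = e^(−4.575) · 4.575^1/1! ≈ 0.0472.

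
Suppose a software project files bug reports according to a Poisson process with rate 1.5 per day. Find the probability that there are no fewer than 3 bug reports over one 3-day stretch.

Over the interval, μ = 1.5 × 3 = 4.5 (a 3-day stretch = 3 days).
P(N ≥ 3) = 1 − P(N ≤ 2) = 1 − Σ_{j=0}^{2} e^(−μ) μ^j/j! ≈ 0.8264.

0.8264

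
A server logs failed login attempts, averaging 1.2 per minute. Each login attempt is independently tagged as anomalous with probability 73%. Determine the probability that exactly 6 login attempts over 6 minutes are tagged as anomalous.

0.1527

Thinning: the login attempts that are tagged as anomalous themselves form a Poisson process with rate 0.73 × 1.2 = 0.876 per minute.
Over the interval, μ = 0.876 × 6 = 5.256 (6 minutes).
P(N = 6) = e^(−5.256) · 5.256^6/6! ≈ 0.1527.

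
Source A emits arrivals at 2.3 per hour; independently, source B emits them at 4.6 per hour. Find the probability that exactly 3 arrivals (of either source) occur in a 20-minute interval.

Independent Poisson processes superpose: combined rate λ = 2.3 + 4.6 = 6.9 per hour.
Over the interval, μ = 6.9 × 1/3 = 2.3 (a 20-minute interval = 1/3 hours).
P(N = 3) = e^(−2.3) · 2.3^3/3! ≈ 0.2033.

0.2033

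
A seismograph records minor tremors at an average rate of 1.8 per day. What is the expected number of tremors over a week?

12.6

E[N] = λt = 1.8 × 7 = 12.6 (a week = 7 days).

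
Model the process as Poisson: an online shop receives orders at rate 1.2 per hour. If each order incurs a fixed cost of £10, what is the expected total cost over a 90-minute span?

E[N] = 1.2 × 1.5 = 1.8 (a 90-minute span = 1.5 hours); E[cost] = 1.8 × £10 = £18.

£18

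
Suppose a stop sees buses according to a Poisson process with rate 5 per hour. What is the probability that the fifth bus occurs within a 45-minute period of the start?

Over the interval, μ = 5 × 0.75 = 3.75 (a 45-minute period = 0.75 hours).
The fifth arrival falls in the interval iff at least 5 events occur there: P(S_5 ≤ t) = P(N ≥ 5) = 1 − P(N ≤ 4) ≈ 0.3225.

0.3225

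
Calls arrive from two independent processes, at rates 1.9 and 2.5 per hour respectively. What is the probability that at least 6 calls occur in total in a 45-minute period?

Independent Poisson processes superpose: combined rate λ = 1.9 + 2.5 = 4.4 per hour.
Over the interval, μ = 4.4 × 0.75 = 3.3 (a 45-minute period = 0.75 hours).
P(N ≥ 6) = 1 − P(N ≤ 5) ≈ 0.1171.

0.1171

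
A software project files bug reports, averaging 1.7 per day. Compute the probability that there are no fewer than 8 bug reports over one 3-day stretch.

Over the interval, μ = 1.7 × 3 = 5.1 (a 3-day stretch = 3 days).
P(N ≥ 8) = 1 − P(N ≤ 7) = 1 − Σ_{j=0}^{7} e^(−μ) μ^j/j! ≈ 0.1440.

0.1440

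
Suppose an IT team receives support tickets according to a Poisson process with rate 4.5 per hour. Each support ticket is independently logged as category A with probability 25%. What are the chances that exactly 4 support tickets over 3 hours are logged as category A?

Thinning: the support tickets that are logged as category A themselves form a Poisson process with rate 0.25 × 4.5 = 1.125 per hour.
Over the interval, μ = 1.125 × 3 = 3.375 (3 hours).
P(N = 4) = e^(−3.375) · 3.375^4/4! ≈ 0.1850.

0.1850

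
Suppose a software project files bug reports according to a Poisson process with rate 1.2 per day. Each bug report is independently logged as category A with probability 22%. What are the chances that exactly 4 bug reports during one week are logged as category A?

0.0766

Thinning: the bug reports that are logged as category A themselves form a Poisson process with rate 0.22 × 1.2 = 0.264 per day.
Over the interval, μ = 0.264 × 7 = 1.848 (a week = 7 days).
P(N = 4) = e^(−1.848) · 1.848^4/4! ≈ 0.0766.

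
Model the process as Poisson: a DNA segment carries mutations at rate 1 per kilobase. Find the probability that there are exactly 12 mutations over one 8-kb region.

0.0481

Over the interval, μ = 1 × 8 = 8 (an 8-kb region = 8 kilobases).
P(N = 12) = e^(−μ) μ^12/12! = e^(−8) · 8^12/479001600 ≈ 0.0481.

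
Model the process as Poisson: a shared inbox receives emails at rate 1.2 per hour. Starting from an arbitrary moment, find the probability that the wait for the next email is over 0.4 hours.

0.6188

The wait for the next event is exponential with rate λ = 1.2 per hour.
P(T > 0.4) = e^(−λt) = e^(−1.2 × 0.4) = e^(−0.48) ≈ 0.6188.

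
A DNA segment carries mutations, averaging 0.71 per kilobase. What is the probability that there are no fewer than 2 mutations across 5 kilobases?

Over the interval, μ = 0.71 × 5 = 3.55 (5 kilobases).
P(N ≥ 2) = 1 − P(N ≤ 1) = 1 − Σ_{j=0}^{1} e^(−μ) μ^j/j! ≈ 0.8693.

0.8693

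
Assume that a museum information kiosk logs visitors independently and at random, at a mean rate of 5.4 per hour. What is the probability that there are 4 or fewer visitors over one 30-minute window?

Over the interval, μ = 5.4 × 0.5 = 2.7 (a 30-minute window = 0.5 hours).
P(N ≤ 4) = Σ_{j=0}^{4} e^(−μ) μ^j/j! ≈ 0.8629.

0.8629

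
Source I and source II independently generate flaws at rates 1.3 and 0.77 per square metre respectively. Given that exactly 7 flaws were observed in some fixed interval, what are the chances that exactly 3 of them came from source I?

0.1660

Given the total, each event is independently from source I with probability p = λ_I/(λ_I+λ_II) = 1.3/2.07 ≈ 0.6280.
So K ~ Binomial(7, 1.3/2.07): P(K = 3) = C(7,3) · (1.3/2.07)^3 · (0.77/2.07)^4 ≈ 0.1660.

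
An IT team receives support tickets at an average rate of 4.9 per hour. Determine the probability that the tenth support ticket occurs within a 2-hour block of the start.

Over the interval, μ = 4.9 × 2 = 9.8 (a 2-hour block = 2 hours).
The tenth arrival falls in the interval iff at least 10 events occur there: P(S_10 ≤ t) = P(N ≥ 10) = 1 − P(N ≤ 9) ≈ 0.5168.

0.5168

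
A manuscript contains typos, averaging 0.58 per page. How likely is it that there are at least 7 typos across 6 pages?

Over the interval, μ = 0.58 × 6 = 3.48 (6 pages).
P(N ≥ 7) = 1 − P(N ≤ 6) = 1 − Σ_{j=0}^{6} e^(−μ) μ^j/j! ≈ 0.0638.

0.0638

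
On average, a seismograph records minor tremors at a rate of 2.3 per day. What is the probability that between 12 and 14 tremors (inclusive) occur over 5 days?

Over the interval, μ = 2.3 × 5 = 11.5 (5 days).
P(12 ≤ N ≤ 14) = Σ_{j=12}^{14} e^(−11.5) · 11.5^j/j! ≈ 0.2955.

0.2955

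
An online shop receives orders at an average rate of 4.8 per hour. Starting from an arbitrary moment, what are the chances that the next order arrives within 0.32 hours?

0.7848

Inter-arrival times are exponential with rate λ = 4.8 per hour.
P(T ≤ 0.32) = 1 − e^(−λt) = 1 − e^(−4.8 × 0.32) = 1 − e^(−1.536) ≈ 0.7848.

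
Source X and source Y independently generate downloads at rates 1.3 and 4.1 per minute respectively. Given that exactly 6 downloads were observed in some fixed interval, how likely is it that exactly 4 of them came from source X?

Given the total, each event is independently from source X with probability p = λ_X/(λ_X+λ_Y) = 1.3/5.4 ≈ 0.2407.
So K ~ Binomial(6, 1.3/5.4): P(K = 4) = C(6,4) · (1.3/5.4)^4 · (4.1/5.4)^2 ≈ 0.0290.

0.0290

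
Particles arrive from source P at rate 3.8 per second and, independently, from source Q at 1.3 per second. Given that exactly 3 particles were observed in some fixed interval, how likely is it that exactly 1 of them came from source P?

0.1452

Given the total, each event is independently from source P with probability p = λ_P/(λ_P+λ_Q) = 3.8/5.1 ≈ 0.7451.
So K ~ Binomial(3, 3.8/5.1): P(K = 1) = C(3,1) · (3.8/5.1)^1 · (1.3/5.1)^2 ≈ 0.1452.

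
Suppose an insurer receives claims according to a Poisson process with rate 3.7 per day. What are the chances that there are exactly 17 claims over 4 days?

0.0824

Over the interval, μ = 3.7 × 4 = 14.8 (4 days).
P(N = 17) = e^(−μ) μ^17/17! = e^(−14.8) · 14.8^17/355687428096000 ≈ 0.0824.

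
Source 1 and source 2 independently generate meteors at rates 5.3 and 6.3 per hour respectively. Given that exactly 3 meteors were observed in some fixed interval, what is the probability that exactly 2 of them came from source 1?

Given the total, each event is independently from source 1 with probability p = λ_1/(λ_1+λ_2) = 5.3/11.6 ≈ 0.4569.
So K ~ Binomial(3, 5.3/11.6): P(K = 2) = C(3,2) · (5.3/11.6)^2 · (6.3/11.6)^1 ≈ 0.3401.

0.3401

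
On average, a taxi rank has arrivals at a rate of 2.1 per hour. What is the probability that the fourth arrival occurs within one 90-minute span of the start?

0.3863

Over the interval, μ = 2.1 × 1.5 = 3.15 (a 90-minute span = 1.5 hours).
The fourth arrival falls in the interval iff at least 4 events occur there: P(S_4 ≤ t) = P(N ≥ 4) = 1 − P(N ≤ 3) ≈ 0.3863.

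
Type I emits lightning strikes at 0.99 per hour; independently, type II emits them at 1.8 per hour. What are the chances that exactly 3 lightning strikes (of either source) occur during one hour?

0.2223

Independent Poisson processes superpose: combined rate λ = 0.99 + 1.8 = 2.79 per hour.
So μ = 2.79.
P(N = 3) = e^(−2.79) · 2.79^3/3! ≈ 0.2223.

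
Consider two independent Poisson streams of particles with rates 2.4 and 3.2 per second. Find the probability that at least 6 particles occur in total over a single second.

0.4881

Independent Poisson processes superpose: combined rate λ = 2.4 + 3.2 = 5.6 per second.
So μ = 5.6.
P(N ≥ 6) = 1 − P(N ≤ 5) ≈ 0.4881.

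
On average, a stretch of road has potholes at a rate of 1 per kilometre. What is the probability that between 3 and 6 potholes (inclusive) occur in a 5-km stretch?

0.6375

Over the interval, μ = 1 × 5 = 5 (a 5-km stretch = 5 kilometres).
P(3 ≤ N ≤ 6) = Σ_{j=3}^{6} e^(−5) · 5^j/j! ≈ 0.6375.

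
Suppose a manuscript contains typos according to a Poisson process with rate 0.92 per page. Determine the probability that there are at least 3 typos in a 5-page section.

0.8374

Over the interval, μ = 0.92 × 5 = 4.6 (a 5-page section = 5 pages).
P(N ≥ 3) = 1 − P(N ≤ 2) = 1 − Σ_{j=0}^{2} e^(−μ) μ^j/j! ≈ 0.8374.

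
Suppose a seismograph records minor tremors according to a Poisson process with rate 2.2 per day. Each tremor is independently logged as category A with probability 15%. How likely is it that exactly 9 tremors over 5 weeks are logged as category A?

Thinning: the tremors that are logged as category A themselves form a Poisson process with rate 0.15 × 2.2 = 0.33 per day.
Over the interval, μ = 0.33 × 35 = 11.55 (5 weeks = 35 days).
P(N = 9) = e^(−11.55) · 11.55^9/9! ≈ 0.0971.

0.0971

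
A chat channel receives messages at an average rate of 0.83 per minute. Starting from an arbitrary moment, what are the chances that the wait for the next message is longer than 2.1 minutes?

The wait for the next event is exponential with rate λ = 0.83 per minute.
P(T > 2.1) = e^(−λt) = e^(−0.83 × 2.1) = e^(−1.743) ≈ 0.1750.

0.1750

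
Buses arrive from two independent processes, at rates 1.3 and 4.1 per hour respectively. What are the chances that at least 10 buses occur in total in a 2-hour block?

Independent Poisson processes superpose: combined rate λ = 1.3 + 4.1 = 5.4 per hour.
Over the interval, μ = 5.4 × 2 = 10.8 (a 2-hour block = 2 hours).
P(N ≥ 10) = 1 − P(N ≤ 9) ≈ 0.6374.

0.6374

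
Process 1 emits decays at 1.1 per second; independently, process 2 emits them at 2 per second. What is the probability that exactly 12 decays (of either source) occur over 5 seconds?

Independent Poisson processes superpose: combined rate λ = 1.1 + 2 = 3.1 per second.
Over the interval, μ = 3.1 × 5 = 15.5 (5 seconds).
P(N = 12) = e^(−15.5) · 15.5^12/12! ≈ 0.0745.

0.0745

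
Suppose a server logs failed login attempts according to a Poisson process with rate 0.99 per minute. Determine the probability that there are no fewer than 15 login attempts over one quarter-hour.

Over the interval, μ = 0.99 × 15 = 14.85 (a quarter-hour = 15 minutes).
P(N ≥ 15) = 1 − P(N ≤ 14) = 1 − Σ_{j=0}^{14} e^(−μ) μ^j/j! ≈ 0.5189.

0.5189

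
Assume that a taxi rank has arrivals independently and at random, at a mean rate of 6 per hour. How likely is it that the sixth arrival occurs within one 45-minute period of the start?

Over the interval, μ = 6 × 0.75 = 4.5 (a 45-minute period = 0.75 hours).
The sixth arrival falls in the interval iff at least 6 events occur there: P(S_6 ≤ t) = P(N ≥ 6) = 1 − P(N ≤ 5) ≈ 0.2971.

0.2971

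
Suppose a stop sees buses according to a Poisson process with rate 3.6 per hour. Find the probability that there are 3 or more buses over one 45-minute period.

0.5064

Over the interval, μ = 3.6 × 0.75 = 2.7 (a 45-minute period = 0.75 hours).
P(N ≥ 3) = 1 − P(N ≤ 2) = 1 − Σ_{j=0}^{2} e^(−μ) μ^j/j! ≈ 0.5064.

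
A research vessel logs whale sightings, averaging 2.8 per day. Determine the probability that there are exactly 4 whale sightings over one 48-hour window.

Over the interval, μ = 2.8 × 2 = 5.6 (a 48-hour window = 2 days).
P(N = 4) = e^(−μ) μ^4/4! = e^(−5.6) · 5.6^4/24 ≈ 0.1515.

0.1515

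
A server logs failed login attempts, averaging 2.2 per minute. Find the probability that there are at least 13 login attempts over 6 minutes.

Over the interval, μ = 2.2 × 6 = 13.2 (6 minutes).
P(N ≥ 13) = 1 − P(N ≤ 12) = 1 − Σ_{j=0}^{12} e^(−μ) μ^j/j! ≈ 0.5587.

0.5587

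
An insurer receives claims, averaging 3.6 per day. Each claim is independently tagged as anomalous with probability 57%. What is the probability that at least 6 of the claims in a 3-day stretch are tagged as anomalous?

Thinning: the claims that are tagged as anomalous themselves form a Poisson process with rate 0.57 × 3.6 = 2.052 per day.
Over the interval, μ = 2.052 × 3 = 6.156 (a 3-day stretch = 3 days).
P(N ≥ 6) = 1 − P(N ≤ 5) ≈ 0.5790.

0.5790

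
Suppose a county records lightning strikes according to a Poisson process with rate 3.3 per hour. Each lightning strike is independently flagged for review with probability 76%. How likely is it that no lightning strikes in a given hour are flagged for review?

0.0814

Thinning: the lightning strikes that are flagged for review themselves form a Poisson process with rate 0.76 × 3.3 = 2.508 per hour.
So μ = 2.508.
P(N = 0) = e^(−2.508) · 2.508^0/0! ≈ 0.0814.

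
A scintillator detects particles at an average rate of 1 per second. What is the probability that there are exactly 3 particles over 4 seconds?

Over the interval, μ = 1 × 4 = 4 (4 seconds).
P(N = 3) = e^(−μ) μ^3/3! = e^(−4) · 4^3/6 ≈ 0.1954.

0.1954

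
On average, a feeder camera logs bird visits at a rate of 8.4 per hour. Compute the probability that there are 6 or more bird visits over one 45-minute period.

Over the interval, μ = 8.4 × 0.75 = 6.3 (a 45-minute period = 0.75 hours).
P(N ≥ 6) = 1 − P(N ≤ 5) = 1 − Σ_{j=0}^{5} e^(−μ) μ^j/j! ≈ 0.6012.

0.6012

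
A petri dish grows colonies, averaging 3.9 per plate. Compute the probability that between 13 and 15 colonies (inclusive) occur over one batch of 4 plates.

Over the interval, μ = 3.9 × 4 = 15.6 (a batch of 4 plates = 4 plates).
P(13 ≤ N ≤ 15) = Σ_{j=13}^{15} e^(−15.6) · 15.6^j/j! ≈ 0.2860.

0.2860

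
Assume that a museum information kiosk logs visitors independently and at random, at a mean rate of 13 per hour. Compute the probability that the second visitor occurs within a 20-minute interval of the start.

0.9300

Over the interval, μ = 13 × 1/3 ≈ 4.33333 (a 20-minute interval = 1/3 hours).
The second arrival falls in the interval iff at least 2 events occur there: P(S_2 ≤ t) = P(N ≥ 2) = 1 − P(N ≤ 1) ≈ 0.9300.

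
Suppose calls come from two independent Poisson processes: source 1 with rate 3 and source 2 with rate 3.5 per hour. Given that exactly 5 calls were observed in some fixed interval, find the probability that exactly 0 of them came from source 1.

Given the total, each event is independently from source 1 with probability p = λ_1/(λ_1+λ_2) = 3/6.5 ≈ 0.4615.
So K ~ Binomial(5, 3/6.5): P(K = 0) = C(5,0) · (3/6.5)^0 · (3.5/6.5)^5 ≈ 0.0453.

0.0453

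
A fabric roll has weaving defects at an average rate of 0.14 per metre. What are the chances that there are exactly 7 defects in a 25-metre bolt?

0.0385

Over the interval, μ = 0.14 × 25 = 3.5 (a 25-metre bolt = 25 metres).
P(N = 7) = e^(−μ) μ^7/7! = e^(−3.5) · 3.5^7/5040 ≈ 0.0385.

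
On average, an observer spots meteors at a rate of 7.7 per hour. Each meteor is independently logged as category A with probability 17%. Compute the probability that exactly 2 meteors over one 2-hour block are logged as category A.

Thinning: the meteors that are logged as category A themselves form a Poisson process with rate 0.17 × 7.7 = 1.309 per hour.
Over the interval, μ = 1.309 × 2 = 2.618 (a 2-hour block = 2 hours).
P(N = 2) = e^(−2.618) · 2.618^2/2! ≈ 0.2500.

0.2500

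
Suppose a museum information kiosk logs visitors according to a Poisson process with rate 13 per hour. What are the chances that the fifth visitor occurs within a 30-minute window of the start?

Over the interval, μ = 13 × 0.5 = 6.5 (a 30-minute window = 0.5 hours).
The fifth arrival falls in the interval iff at least 5 events occur there: P(S_5 ≤ t) = P(N ≥ 5) = 1 − P(N ≤ 4) ≈ 0.7763.

0.7763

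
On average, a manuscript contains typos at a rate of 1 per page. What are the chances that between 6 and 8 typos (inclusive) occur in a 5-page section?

Over the interval, μ = 1 × 5 = 5 (a 5-page section = 5 pages).
P(6 ≤ N ≤ 8) = Σ_{j=6}^{8} e^(−5) · 5^j/j! ≈ 0.3159.

0.3159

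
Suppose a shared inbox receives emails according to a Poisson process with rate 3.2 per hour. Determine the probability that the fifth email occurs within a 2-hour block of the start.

Over the interval, μ = 3.2 × 2 = 6.4 (a 2-hour block = 2 hours).
The fifth arrival falls in the interval iff at least 5 events occur there: P(S_5 ≤ t) = P(N ≥ 5) = 1 − P(N ≤ 4) ≈ 0.7649.

0.7649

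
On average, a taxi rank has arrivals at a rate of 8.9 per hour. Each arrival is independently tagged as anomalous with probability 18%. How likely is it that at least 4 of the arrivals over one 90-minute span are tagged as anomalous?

0.2219

Thinning: the arrivals that are tagged as anomalous themselves form a Poisson process with rate 0.18 × 8.9 = 1.602 per hour.
Over the interval, μ = 1.602 × 1.5 = 2.403 (a 90-minute span = 1.5 hours).
P(N ≥ 4) = 1 − P(N ≤ 3) ≈ 0.2219.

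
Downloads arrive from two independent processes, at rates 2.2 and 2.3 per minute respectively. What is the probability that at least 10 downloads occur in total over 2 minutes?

0.4126

Independent Poisson processes superpose: combined rate λ = 2.2 + 2.3 = 4.5 per minute.
Over the interval, μ = 4.5 × 2 = 9 (2 minutes).
P(N ≥ 10) = 1 − P(N ≤ 9) ≈ 0.4126.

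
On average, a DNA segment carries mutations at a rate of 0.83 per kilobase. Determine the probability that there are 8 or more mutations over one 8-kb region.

Over the interval, μ = 0.83 × 8 = 6.64 (an 8-kb region = 8 kilobases).
P(N ≥ 8) = 1 − P(N ≤ 7) = 1 − Σ_{j=0}^{7} e^(−μ) μ^j/j! ≈ 0.3478.

0.3478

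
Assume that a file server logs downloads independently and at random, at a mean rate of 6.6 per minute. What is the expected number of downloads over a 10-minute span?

E[N] = λt = 6.6 × 10 = 66 (a 10-minute span = 10 minutes).

66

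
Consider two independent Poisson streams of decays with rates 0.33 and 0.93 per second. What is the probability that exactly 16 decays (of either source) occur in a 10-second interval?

Independent Poisson processes superpose: combined rate λ = 0.33 + 0.93 = 1.26 per second.
Over the interval, μ = 1.26 × 10 = 12.6 (a 10-second interval = 10 seconds).
P(N = 16) = e^(−12.6) · 12.6^16/16! ≈ 0.0650.

0.0650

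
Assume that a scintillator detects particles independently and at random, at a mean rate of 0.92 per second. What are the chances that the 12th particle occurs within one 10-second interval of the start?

0.2168

Over the interval, μ = 0.92 × 10 = 9.2 (a 10-second interval = 10 seconds).
The 12th arrival falls in the interval iff at least 12 events occur there: P(S_12 ≤ t) = P(N ≥ 12) = 1 − P(N ≤ 11) ≈ 0.2168.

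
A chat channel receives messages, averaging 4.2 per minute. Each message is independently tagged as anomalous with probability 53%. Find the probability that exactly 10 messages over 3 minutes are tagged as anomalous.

Thinning: the messages that are tagged as anomalous themselves form a Poisson process with rate 0.53 × 4.2 = 2.226 per minute.
Over the interval, μ = 2.226 × 3 = 6.678 (3 minutes).
P(N = 10) = e^(−6.678) · 6.678^10/10! ≈ 0.0612.

0.0612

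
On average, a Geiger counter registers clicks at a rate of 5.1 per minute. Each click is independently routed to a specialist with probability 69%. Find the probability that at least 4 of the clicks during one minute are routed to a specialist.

Thinning: the clicks that are routed to a specialist themselves form a Poisson process with rate 0.69 × 5.1 = 3.519 per minute.
So μ = 3.519.
P(N ≥ 4) = 1 − P(N ≤ 3) ≈ 0.4675.

0.4675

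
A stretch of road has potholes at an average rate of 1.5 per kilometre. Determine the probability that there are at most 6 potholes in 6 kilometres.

Over the interval, μ = 1.5 × 6 = 9 (6 kilometres).
P(N ≤ 6) = Σ_{j=0}^{6} e^(−μ) μ^j/j! ≈ 0.2068.

0.2068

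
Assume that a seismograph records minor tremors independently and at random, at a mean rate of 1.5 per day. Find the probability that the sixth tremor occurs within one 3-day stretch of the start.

Over the interval, μ = 1.5 × 3 = 4.5 (a 3-day stretch = 3 days).
The sixth arrival falls in the interval iff at least 6 events occur there: P(S_6 ≤ t) = P(N ≥ 6) = 1 − P(N ≤ 5) ≈ 0.2971.

0.2971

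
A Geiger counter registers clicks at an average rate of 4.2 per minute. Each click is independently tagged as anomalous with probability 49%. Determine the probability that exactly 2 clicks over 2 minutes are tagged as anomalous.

Thinning: the clicks that are tagged as anomalous themselves form a Poisson process with rate 0.49 × 4.2 = 2.058 per minute.
Over the interval, μ = 2.058 × 2 = 4.116 (2 minutes).
P(N = 2) = e^(−4.116) · 4.116^2/2! ≈ 0.1382.

0.1382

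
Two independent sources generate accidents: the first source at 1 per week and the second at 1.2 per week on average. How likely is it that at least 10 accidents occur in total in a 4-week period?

0.3863

Independent Poisson processes superpose: combined rate λ = 1 + 1.2 = 2.2 per week.
Over the interval, μ = 2.2 × 4 = 8.8 (a 4-week period = 4 weeks).
P(N ≥ 10) = 1 − P(N ≤ 9) ≈ 0.3863.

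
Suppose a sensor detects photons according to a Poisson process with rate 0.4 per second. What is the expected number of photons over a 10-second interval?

E[N] = λt = 0.4 × 10 = 4 (a 10-second interval = 10 seconds).

4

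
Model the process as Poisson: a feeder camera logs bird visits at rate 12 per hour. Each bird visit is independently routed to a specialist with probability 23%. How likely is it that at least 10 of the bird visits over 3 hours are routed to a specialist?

0.3187

Thinning: the bird visits that are routed to a specialist themselves form a Poisson process with rate 0.23 × 12 = 2.76 per hour.
Over the interval, μ = 2.76 × 3 = 8.28 (3 hours).
P(N ≥ 10) = 1 − P(N ≤ 9) ≈ 0.3187.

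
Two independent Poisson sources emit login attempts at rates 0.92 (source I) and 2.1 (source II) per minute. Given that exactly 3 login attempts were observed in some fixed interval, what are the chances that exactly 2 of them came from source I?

Given the total, each event is independently from source I with probability p = λ_I/(λ_I+λ_II) = 0.92/3.02 ≈ 0.3046.
So K ~ Binomial(3, 0.92/3.02): P(K = 2) = C(3,2) · (0.92/3.02)^2 · (2.1/3.02)^1 ≈ 0.1936.

0.1936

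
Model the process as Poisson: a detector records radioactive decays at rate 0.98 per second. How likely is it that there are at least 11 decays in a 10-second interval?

0.3920

Over the interval, μ = 0.98 × 10 = 9.8 (a 10-second interval = 10 seconds).
P(N ≥ 11) = 1 − P(N ≤ 10) = 1 − Σ_{j=0}^{10} e^(−μ) μ^j/j! ≈ 0.3920.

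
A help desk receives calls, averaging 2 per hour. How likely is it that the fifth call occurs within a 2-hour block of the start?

Over the interval, μ = 2 × 2 = 4 (a 2-hour block = 2 hours).
The fifth arrival falls in the interval iff at least 5 events occur there: P(S_5 ≤ t) = P(N ≥ 5) = 1 − P(N ≤ 4) ≈ 0.3712.

0.3712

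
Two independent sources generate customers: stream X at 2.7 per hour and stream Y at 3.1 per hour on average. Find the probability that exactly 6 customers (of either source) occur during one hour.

Independent Poisson processes superpose: combined rate λ = 2.7 + 3.1 = 5.8 per hour.
So μ = 5.8.
P(N = 6) = e^(−5.8) · 5.8^6/6! ≈ 0.1601.

0.1601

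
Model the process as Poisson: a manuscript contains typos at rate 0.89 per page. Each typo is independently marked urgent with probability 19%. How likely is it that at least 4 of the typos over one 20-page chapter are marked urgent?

0.4377

Thinning: the typos that are marked urgent themselves form a Poisson process with rate 0.19 × 0.89 = 0.1691 per page.
Over the interval, μ = 0.1691 × 20 = 3.382 (a 20-page chapter = 20 pages).
P(N ≥ 4) = 1 − P(N ≤ 3) ≈ 0.4377.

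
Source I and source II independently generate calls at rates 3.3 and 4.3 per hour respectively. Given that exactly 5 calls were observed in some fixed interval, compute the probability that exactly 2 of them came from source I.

0.3415

Given the total, each event is independently from source I with probability p = λ_I/(λ_I+λ_II) = 3.3/7.6 ≈ 0.4342.
So K ~ Binomial(5, 3.3/7.6): P(K = 2) = C(5,2) · (3.3/7.6)^2 · (4.3/7.6)^3 ≈ 0.3415.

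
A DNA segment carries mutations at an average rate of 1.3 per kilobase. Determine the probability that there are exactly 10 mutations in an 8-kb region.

Over the interval, μ = 1.3 × 8 = 10.4 (an 8-kb region = 8 kilobases).
P(N = 10) = e^(−μ) μ^10/10! = e^(−10.4) · 10.4^10/3628800 ≈ 0.1241.

0.1241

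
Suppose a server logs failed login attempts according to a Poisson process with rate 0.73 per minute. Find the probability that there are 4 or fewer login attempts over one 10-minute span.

0.1473

Over the interval, μ = 0.73 × 10 = 7.3 (a 10-minute span = 10 minutes).
P(N ≤ 4) = Σ_{j=0}^{4} e^(−μ) μ^j/j! ≈ 0.1473.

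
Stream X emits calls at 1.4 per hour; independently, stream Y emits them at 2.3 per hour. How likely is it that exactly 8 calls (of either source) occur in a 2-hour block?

0.1363

Independent Poisson processes superpose: combined rate λ = 1.4 + 2.3 = 3.7 per hour.
Over the interval, μ = 3.7 × 2 = 7.4 (a 2-hour block = 2 hours).
P(N = 8) = e^(−7.4) · 7.4^8/8! ≈ 0.1363.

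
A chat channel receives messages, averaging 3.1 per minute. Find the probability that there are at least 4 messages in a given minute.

With mean μ = 3.1 per minute,
P(N ≥ 4) = 1 − P(N ≤ 3) = 1 − Σ_{j=0}^{3} e^(−μ) μ^j/j! ≈ 0.3752.

0.3752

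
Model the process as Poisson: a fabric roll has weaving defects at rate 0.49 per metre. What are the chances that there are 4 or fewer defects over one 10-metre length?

0.4582

Over the interval, μ = 0.49 × 10 = 4.9 (a 10-metre length = 10 metres).
P(N ≤ 4) = Σ_{j=0}^{4} e^(−μ) μ^j/j! ≈ 0.4582.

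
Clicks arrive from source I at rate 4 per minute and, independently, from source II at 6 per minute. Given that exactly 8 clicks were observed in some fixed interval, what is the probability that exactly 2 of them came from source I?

Given the total, each event is independently from source I with probability p = λ_I/(λ_I+λ_II) = 4/10 = 0.4000.
So K ~ Binomial(8, 4/10): P(K = 2) = C(8,2) · (4/10)^2 · (6/10)^6 ≈ 0.2090.

0.2090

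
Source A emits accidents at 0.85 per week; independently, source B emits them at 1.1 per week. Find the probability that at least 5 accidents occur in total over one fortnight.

0.3516

Independent Poisson processes superpose: combined rate λ = 0.85 + 1.1 = 1.95 per week.
Over the interval, μ = 1.95 × 2 = 3.9 (a fortnight = 2 weeks).
P(N ≥ 5) = 1 − P(N ≤ 4) ≈ 0.3516.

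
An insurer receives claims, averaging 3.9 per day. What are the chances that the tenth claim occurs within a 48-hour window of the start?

0.2589

Over the interval, μ = 3.9 × 2 = 7.8 (a 48-hour window = 2 days).
The tenth arrival falls in the interval iff at least 10 events occur there: P(S_10 ≤ t) = P(N ≥ 10) = 1 − P(N ≤ 9) ≈ 0.2589.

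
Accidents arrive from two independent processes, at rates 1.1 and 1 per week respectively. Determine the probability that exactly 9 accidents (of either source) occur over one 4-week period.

0.1290

Independent Poisson processes superpose: combined rate λ = 1.1 + 1 = 2.1 per week.
Over the interval, μ = 2.1 × 4 = 8.4 (a 4-week period = 4 weeks).
P(N = 9) = e^(−8.4) · 8.4^9/9! ≈ 0.1290.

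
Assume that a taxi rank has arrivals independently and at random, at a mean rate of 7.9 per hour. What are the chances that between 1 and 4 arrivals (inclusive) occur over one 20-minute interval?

0.8008

Over the interval, μ = 7.9 × 1/3 ≈ 2.63333 (a 20-minute interval = 1/3 hours).
P(1 ≤ N ≤ 4) = Σ_{j=1}^{4} e^(−2.63333) · 2.63333^j/j! ≈ 0.8008.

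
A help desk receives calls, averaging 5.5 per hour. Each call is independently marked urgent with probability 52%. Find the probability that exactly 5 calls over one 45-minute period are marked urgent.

Thinning: the calls that are marked urgent themselves form a Poisson process with rate 0.52 × 5.5 = 2.86 per hour.
Over the interval, μ = 2.86 × 0.75 = 2.145 (a 45-minute period = 0.75 hours).
P(N = 5) = e^(−2.145) · 2.145^5/5! ≈ 0.0443.

0.0443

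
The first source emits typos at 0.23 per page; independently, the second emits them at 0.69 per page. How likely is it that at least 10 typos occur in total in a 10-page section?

Independent Poisson processes superpose: combined rate λ = 0.23 + 0.69 = 0.92 per page.
Over the interval, μ = 0.92 × 10 = 9.2 (a 10-page section = 10 pages).
P(N ≥ 10) = 1 − P(N ≤ 9) ≈ 0.4389.

0.4389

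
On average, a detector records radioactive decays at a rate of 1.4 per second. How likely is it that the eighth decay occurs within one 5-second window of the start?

0.4013

Over the interval, μ = 1.4 × 5 = 7 (a 5-second window = 5 seconds).
The eighth arrival falls in the interval iff at least 8 events occur there: P(S_8 ≤ t) = P(N ≥ 8) = 1 − P(N ≤ 7) ≈ 0.4013.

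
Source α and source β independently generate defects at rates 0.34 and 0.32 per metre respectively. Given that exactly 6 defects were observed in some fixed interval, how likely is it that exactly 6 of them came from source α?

Given the total, each event is independently from source α with probability p = λ_α/(λ_α+λ_β) = 0.34/0.66 ≈ 0.5152.
So K ~ Binomial(6, 0.34/0.66): P(K = 6) = C(6,6) · (0.34/0.66)^6 · (0.32/0.66)^0 ≈ 0.0187.

0.0187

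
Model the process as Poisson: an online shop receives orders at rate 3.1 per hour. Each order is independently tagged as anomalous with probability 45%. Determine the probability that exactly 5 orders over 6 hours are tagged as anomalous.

Thinning: the orders that are tagged as anomalous themselves form a Poisson process with rate 0.45 × 3.1 = 1.395 per hour.
Over the interval, μ = 1.395 × 6 = 8.37 (6 hours).
P(N = 5) = e^(−8.37) · 8.37^5/5! ≈ 0.0793.

0.0793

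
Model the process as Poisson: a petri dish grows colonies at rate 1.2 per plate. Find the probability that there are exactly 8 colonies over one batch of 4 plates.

Over the interval, μ = 1.2 × 4 = 4.8 (a batch of 4 plates = 4 plates).
P(N = 8) = e^(−μ) μ^8/8! = e^(−4.8) · 4.8^8/40320 ≈ 0.0575.

0.0575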